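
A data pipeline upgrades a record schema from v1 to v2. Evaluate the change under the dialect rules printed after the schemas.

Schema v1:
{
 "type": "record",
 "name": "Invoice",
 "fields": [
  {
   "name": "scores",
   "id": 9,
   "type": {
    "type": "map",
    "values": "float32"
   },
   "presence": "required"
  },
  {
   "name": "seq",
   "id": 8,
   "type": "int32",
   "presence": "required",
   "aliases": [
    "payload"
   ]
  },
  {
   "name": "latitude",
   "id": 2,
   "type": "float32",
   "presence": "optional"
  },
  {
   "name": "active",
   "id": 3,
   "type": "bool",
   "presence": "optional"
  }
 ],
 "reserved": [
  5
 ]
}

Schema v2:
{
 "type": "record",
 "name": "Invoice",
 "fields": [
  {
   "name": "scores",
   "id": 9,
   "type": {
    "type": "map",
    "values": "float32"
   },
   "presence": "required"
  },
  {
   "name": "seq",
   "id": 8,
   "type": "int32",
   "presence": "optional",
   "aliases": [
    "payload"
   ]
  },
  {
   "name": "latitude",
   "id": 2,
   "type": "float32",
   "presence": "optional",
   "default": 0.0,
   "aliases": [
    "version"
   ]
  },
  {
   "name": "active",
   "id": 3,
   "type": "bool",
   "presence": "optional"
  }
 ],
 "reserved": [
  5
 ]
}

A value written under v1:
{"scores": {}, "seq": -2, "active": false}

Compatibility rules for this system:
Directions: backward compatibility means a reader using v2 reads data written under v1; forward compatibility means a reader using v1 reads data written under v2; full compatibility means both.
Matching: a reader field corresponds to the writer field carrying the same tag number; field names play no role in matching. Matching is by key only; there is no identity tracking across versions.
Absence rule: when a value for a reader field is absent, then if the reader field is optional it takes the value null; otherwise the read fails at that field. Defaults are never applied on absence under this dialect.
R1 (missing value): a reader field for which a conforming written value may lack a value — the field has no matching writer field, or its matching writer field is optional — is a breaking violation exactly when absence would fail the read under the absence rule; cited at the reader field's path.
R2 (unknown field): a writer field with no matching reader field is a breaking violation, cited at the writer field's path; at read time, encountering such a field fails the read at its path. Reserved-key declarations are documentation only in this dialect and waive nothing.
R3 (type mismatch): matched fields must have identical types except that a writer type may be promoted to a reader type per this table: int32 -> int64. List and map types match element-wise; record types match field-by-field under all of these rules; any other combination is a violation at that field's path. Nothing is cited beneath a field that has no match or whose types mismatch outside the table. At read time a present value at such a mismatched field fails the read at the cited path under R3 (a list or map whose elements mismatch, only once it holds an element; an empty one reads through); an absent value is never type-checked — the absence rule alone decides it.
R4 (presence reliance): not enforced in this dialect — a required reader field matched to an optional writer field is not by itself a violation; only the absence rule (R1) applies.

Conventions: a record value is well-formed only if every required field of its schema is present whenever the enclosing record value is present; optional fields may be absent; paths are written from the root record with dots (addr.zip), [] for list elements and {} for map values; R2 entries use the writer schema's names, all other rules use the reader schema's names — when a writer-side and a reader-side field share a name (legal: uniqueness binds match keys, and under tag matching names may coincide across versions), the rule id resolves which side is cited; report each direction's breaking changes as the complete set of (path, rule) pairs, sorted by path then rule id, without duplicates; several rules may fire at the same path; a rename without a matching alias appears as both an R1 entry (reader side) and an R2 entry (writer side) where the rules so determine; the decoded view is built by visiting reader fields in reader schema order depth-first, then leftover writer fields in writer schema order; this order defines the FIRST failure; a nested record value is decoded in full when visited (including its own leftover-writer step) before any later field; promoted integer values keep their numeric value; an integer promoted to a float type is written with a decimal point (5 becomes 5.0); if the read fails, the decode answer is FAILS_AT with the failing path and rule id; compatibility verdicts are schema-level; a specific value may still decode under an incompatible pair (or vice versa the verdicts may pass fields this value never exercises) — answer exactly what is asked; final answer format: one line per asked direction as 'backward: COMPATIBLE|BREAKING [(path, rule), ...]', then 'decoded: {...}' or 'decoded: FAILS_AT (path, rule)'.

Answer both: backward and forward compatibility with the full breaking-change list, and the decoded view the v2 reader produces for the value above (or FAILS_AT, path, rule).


arrows below run writer -> reader for Invoice
backward on Invoice — v2 reading data written by v1:
  scores <- scores (map<string, float32> -> map<string, float32>, writer required)
  seq <- seq (int32 -> int32, writer required)
  latitude <- latitude (float32 -> float32, writer optional)
  active <- active (bool -> bool, writer optional)
  => backward: COMPATIBLE
forward on Invoice — v1 reading data written by v2:
  scores <- scores (map<string, float32> -> map<string, float32>, writer required)
  seq <- seq (int32 -> int32, writer optional)
  latitude <- latitude (float32 -> float32, writer optional)
  active <- active (bool -> bool, writer optional)
  R1 fires at seq
  => forward verdict for Invoice: BREAKING, 1 violation(s)
migrating the Invoice value to v2:
  scores := {}
  seq := -2
  latitude := null (missing; optional => null)
  active := false
  => decoded: {"scores": {}, "seq": -2, "latitude": null, "active": false}

backward: COMPATIBLE []; forward: BREAKING [(seq, R1)]; decoded: {"scores": {}, "seq": -2, "latitude": null, "active": false}


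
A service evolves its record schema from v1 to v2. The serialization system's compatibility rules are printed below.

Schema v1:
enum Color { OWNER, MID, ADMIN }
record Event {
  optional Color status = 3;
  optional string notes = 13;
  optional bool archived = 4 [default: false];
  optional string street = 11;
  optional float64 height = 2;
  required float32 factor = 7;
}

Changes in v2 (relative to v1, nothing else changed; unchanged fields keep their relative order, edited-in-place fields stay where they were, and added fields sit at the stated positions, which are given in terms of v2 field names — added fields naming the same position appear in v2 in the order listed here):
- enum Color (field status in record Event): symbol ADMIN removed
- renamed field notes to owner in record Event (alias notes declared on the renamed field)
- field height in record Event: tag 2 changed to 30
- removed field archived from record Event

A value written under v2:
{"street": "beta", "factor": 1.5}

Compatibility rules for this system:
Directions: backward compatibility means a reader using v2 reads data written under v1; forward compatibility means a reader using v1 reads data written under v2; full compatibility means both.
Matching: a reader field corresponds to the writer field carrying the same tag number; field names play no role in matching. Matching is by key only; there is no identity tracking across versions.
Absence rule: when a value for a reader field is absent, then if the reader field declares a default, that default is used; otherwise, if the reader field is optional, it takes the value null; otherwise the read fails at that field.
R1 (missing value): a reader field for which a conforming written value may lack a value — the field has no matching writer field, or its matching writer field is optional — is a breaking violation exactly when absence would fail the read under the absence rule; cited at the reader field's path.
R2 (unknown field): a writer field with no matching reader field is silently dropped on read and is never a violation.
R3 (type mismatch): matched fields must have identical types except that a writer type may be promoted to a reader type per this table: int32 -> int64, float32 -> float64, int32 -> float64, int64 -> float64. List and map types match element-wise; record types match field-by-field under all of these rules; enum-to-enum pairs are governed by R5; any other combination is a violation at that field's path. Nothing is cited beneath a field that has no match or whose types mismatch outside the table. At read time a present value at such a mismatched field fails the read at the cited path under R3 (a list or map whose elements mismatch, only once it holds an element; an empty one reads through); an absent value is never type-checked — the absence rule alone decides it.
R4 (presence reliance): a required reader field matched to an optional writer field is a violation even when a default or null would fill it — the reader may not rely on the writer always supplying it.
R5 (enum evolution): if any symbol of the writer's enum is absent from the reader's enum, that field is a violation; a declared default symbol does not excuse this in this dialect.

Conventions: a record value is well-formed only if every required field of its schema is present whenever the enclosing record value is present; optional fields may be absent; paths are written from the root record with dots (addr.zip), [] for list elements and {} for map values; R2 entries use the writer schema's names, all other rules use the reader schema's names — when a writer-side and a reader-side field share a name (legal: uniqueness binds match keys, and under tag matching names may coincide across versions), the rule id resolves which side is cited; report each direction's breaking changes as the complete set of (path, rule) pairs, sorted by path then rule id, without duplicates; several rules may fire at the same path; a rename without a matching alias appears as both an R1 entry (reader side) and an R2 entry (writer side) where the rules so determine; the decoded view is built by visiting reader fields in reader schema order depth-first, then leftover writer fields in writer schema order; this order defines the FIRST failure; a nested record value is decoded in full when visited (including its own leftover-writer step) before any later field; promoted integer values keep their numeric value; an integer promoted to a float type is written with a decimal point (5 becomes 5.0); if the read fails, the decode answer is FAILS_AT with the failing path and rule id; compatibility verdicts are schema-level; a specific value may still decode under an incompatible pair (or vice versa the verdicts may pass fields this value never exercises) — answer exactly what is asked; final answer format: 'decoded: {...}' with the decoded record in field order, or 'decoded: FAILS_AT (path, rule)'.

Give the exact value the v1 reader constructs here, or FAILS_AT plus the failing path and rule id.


decoded: {"status": null, "notes": null, "archived": false, "street": "beta", "height": null, "factor": 1.5}

arrows below run writer -> reader for Event
migrating the Event value to v1:
  status := null (absent, optional -> null)
  notes := null (absent, optional -> null)
  archived := false (absent -> default)
  street := "beta"
  height := null (absent, optional -> null)
  factor := 1.5
  => decoded: {"status": null, "notes": null, "archived": false, "street": "beta", "height": null, "factor": 1.5}
checking off the Event differences that do not matter here:
  enum Color (field status in record Event): symbol ADMIN removed -> schema-level compatibility only; this Event value's decode is unchanged
  renamed field notes to owner in record Event (alias notes declared on the renamed field) -> triggers nothing under the printed rules; the Event answer is the same either way
  field height in record Event: tag 2 changed to 30 -> triggers nothing under the printed rules; the Event answer is the same either way
  removed field archived from record Event -> triggers nothing under the printed rules; the Event answer is the same either way


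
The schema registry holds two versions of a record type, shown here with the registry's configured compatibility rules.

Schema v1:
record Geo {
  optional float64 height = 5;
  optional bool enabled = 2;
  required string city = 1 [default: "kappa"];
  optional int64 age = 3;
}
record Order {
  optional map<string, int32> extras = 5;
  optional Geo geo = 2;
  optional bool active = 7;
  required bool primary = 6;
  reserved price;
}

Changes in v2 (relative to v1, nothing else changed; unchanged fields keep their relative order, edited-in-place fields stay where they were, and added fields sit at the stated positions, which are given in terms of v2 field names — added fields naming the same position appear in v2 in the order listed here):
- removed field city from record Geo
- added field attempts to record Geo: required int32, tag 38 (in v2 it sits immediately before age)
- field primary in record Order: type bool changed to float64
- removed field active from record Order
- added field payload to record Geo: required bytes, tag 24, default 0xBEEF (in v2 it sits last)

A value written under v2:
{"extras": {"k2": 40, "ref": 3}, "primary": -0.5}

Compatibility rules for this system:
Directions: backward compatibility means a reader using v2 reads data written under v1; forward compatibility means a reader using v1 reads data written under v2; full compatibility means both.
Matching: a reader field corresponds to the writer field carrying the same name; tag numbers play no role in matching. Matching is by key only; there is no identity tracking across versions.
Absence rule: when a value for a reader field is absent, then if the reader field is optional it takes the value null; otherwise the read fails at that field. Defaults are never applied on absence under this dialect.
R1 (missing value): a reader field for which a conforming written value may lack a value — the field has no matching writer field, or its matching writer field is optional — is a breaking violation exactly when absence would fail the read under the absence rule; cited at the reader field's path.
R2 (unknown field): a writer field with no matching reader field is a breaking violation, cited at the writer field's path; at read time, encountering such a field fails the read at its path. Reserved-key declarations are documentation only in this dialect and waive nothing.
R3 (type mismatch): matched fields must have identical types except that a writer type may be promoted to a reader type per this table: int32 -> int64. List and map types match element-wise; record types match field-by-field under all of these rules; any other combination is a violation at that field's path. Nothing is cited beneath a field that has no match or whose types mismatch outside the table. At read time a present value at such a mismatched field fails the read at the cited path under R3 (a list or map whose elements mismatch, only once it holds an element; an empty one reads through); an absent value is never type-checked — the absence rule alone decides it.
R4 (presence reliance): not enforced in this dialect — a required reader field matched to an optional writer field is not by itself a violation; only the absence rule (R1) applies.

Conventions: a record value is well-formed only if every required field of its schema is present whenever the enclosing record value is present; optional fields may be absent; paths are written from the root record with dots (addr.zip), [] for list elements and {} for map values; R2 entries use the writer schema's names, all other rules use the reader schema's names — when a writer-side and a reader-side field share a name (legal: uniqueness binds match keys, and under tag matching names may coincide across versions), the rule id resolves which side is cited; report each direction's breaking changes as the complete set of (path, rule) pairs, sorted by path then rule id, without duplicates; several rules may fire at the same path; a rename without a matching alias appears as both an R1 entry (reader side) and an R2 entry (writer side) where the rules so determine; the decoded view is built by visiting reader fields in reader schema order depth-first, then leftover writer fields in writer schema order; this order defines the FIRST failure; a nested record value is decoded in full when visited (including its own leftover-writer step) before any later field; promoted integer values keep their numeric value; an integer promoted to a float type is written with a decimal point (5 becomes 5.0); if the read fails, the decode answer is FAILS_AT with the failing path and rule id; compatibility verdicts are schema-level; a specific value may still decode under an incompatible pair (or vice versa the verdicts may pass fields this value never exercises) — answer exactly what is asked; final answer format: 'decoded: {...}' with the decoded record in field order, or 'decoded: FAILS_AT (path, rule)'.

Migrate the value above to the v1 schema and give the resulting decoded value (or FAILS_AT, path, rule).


decoded: FAILS_AT (primary, R3)

the writer's type comes first in each Order pair
decode walk for Order under reader schema v1:
  extras := {"k2": 40, "ref": 3}
  geo := null (not supplied -> null)
  active := null (not supplied -> null)
  read fails at primary under R3
  => FAILS_AT (primary, R3)
diffs on Order not affecting the asked answer:
  removed field city from record Geo -> affects the rule determinations only; this particular Order value decodes identically
  added field payload to record Geo: required bytes, tag 24, default 0xBEEF (in v2 it sits last) -> affects the rule determinations only; this particular Order value decodes identically
  removed field active from record Order -> affects the rule determinations only; this particular Order value decodes identically
  added field attempts to record Geo: required int32, tag 38 (in v2 it sits immediately before age) -> affects the rule determinations only; this particular Order value decodes identically


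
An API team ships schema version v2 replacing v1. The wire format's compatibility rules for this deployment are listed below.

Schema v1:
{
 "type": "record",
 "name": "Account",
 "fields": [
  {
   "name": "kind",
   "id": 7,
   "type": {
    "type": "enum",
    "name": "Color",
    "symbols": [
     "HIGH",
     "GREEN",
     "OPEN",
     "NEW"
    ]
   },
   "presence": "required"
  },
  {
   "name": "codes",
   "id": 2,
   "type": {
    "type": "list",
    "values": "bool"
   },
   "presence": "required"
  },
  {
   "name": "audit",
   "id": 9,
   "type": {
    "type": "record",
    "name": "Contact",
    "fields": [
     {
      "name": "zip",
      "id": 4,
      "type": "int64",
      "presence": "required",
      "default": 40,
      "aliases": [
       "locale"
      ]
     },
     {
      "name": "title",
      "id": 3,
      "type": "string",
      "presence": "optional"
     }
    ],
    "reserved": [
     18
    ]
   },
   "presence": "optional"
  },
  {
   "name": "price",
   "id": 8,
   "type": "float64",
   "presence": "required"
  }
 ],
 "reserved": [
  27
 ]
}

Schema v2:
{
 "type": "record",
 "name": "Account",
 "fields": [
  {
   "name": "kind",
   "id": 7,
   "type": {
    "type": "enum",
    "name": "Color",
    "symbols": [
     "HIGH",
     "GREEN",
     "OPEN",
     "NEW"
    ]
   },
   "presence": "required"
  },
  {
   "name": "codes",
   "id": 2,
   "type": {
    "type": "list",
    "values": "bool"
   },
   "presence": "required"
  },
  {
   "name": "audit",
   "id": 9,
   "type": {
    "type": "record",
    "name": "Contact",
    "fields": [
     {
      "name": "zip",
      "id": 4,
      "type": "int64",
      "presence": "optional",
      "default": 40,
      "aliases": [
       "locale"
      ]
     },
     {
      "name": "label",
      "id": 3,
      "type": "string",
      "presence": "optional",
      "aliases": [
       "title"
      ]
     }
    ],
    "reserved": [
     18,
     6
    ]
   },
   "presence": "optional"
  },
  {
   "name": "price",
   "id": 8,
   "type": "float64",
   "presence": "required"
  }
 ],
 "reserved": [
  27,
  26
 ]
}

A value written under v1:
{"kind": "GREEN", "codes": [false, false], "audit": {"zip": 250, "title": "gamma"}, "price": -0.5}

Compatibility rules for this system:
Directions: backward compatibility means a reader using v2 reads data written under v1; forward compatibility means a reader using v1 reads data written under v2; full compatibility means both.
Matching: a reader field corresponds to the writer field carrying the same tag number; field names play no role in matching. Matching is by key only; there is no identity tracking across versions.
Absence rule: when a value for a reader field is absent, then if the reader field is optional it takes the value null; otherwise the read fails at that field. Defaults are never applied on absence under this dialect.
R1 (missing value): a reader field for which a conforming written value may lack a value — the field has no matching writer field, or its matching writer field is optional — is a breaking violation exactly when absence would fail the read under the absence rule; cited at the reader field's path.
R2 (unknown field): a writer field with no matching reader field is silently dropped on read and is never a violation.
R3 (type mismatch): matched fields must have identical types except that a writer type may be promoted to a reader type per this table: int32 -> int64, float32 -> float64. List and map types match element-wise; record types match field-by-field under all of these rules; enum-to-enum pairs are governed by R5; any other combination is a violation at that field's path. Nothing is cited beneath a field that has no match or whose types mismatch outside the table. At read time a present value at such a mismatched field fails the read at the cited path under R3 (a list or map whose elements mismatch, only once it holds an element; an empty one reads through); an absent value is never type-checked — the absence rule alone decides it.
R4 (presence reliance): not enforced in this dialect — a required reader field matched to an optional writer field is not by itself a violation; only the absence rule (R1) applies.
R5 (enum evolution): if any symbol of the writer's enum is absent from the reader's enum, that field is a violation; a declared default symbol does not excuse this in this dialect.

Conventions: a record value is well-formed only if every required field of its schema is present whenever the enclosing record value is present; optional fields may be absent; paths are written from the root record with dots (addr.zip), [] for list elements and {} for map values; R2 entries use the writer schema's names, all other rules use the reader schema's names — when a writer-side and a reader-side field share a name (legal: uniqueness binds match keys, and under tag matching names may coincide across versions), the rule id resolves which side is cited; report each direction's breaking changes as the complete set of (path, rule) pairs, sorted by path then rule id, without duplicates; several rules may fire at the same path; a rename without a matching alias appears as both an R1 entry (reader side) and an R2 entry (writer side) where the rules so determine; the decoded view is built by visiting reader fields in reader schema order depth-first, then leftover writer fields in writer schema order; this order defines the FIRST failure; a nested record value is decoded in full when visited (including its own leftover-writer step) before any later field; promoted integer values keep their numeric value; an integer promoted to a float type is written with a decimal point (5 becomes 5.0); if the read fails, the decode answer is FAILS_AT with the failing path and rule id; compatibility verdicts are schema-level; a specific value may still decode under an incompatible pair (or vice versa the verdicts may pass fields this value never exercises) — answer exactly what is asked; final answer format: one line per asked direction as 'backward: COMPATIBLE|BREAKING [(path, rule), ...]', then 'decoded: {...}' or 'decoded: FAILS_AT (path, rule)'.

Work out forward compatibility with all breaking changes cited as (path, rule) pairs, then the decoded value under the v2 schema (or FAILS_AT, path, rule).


forward: BREAKING [(audit.zip, R1)]; decoded: {"kind": "GREEN", "codes": [false, false], "audit": {"zip": 250, "label": "gamma"}, "price": -0.5}

in Account below, arrows point writer -> reader
forward on Account — v1 reading data written by v2:
  kind: Color -> Color, writer required; from kind
  codes: list<bool> -> list<bool>, writer required; from codes
  audit: Contact -> Contact, writer optional; from audit
  price: float64 -> float64, writer required; from price
  audit.zip: int64 -> int64, writer optional; from audit.zip
  audit.title: string -> string, writer optional; from audit.label
  rule R1 violated at audit.zip
  forward on Account therefore BREAKING (1)
decoding the Account value with the v2 reader:
  kind := "GREEN"
  codes := [false, false]
  audit.zip := 250
  audit.label := "gamma" (from writer title)
  price := -0.5
  => decoded: {"kind": "GREEN", "codes": [false, false], "audit": {"zip": 250, "label": "gamma"}, "price": -0.5}


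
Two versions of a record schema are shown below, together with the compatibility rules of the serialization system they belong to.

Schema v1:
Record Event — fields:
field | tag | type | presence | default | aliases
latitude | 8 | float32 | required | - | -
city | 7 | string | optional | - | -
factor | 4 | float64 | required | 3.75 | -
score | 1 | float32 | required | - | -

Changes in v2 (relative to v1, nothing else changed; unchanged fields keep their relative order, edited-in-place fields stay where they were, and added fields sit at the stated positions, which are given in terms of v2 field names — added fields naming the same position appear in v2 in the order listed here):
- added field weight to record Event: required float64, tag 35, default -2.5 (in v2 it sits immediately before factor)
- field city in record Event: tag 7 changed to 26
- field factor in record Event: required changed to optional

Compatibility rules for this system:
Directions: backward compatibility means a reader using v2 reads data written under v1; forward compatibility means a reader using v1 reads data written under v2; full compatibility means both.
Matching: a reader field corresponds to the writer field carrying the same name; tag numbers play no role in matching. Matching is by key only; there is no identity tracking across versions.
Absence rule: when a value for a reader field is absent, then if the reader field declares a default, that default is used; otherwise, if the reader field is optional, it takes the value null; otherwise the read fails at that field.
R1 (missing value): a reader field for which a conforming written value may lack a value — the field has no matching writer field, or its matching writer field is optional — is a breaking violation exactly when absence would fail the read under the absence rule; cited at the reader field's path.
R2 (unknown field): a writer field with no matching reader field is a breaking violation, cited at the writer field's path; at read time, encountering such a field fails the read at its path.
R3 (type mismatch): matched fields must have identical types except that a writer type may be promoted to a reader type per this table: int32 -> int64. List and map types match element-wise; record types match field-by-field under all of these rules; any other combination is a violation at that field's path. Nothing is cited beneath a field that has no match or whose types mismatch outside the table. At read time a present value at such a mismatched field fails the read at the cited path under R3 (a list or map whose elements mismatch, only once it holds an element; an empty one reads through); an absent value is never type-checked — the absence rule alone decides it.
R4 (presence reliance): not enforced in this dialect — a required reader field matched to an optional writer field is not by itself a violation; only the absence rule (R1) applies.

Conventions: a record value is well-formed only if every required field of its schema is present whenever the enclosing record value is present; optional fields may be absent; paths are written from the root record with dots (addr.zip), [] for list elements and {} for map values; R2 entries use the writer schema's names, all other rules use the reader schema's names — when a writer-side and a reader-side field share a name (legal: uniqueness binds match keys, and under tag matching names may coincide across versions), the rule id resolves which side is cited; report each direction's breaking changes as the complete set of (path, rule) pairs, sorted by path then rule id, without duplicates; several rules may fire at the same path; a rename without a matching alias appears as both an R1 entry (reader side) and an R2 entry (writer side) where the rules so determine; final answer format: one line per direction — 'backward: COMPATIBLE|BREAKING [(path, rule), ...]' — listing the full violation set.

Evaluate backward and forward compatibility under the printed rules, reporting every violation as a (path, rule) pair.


arrows below run writer -> reader for Event
backward pass over Event, reader schema v2, writer schema v1:
  latitude: paired with writer latitude (float32 -> float32; writer required)
  city: paired with writer city (string -> string; writer optional)
  weight: no writer match
  factor: paired with writer factor (float64 -> float64; writer required)
  score: paired with writer score (float32 -> float32; writer required)
  => no violations; backward on Event: COMPATIBLE
forward pass over Event, reader schema v1, writer schema v2:
  latitude: paired with writer latitude (float32 -> float32; writer required)
  city: paired with writer city (string -> string; writer optional)
  factor: paired with writer factor (float64 -> float64; writer optional)
  score: paired with writer score (float32 -> float32; writer required)
  leftover writer field: weight
  rule R2 violated at weight
  => 1 violation(s): forward is BREAKING for Event

backward: COMPATIBLE []; forward: BREAKING [(weight, R2)]


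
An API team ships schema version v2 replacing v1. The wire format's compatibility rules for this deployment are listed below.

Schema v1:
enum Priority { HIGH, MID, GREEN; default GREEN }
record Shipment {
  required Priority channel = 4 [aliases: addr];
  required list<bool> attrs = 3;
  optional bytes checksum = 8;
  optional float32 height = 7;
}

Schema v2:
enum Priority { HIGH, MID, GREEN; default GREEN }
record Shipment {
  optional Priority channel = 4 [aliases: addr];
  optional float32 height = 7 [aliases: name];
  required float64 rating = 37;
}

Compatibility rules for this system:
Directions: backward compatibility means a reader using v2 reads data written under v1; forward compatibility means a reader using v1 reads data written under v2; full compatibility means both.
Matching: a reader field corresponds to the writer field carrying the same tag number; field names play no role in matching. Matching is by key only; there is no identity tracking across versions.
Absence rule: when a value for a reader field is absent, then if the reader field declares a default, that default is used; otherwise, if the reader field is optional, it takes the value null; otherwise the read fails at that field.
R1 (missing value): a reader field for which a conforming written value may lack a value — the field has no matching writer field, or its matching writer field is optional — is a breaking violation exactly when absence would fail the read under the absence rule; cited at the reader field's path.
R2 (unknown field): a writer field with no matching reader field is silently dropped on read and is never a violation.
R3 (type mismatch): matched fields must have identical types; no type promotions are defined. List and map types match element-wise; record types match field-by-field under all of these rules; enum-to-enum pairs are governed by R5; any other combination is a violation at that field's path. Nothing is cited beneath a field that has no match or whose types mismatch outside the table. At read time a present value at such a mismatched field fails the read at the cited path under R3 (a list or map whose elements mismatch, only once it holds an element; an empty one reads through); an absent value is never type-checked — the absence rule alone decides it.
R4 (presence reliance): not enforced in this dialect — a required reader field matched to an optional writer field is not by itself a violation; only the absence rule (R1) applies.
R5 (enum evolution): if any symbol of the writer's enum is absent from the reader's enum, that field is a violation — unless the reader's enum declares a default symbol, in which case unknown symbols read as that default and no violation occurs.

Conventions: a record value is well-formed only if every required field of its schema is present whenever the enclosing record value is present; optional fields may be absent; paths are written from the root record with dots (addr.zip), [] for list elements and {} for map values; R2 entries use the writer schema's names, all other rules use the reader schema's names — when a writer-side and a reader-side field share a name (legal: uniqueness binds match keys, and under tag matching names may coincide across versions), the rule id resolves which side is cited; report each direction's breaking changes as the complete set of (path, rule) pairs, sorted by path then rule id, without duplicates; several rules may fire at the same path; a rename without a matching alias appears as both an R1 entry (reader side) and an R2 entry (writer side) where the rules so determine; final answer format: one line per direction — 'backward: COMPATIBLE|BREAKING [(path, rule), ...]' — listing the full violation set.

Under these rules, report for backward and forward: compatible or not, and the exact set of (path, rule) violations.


the writer's type comes first in each Shipment pair
backward for Shipment (reader v2, writer v1):
  writer required, Priority -> Priority: reader channel maps from writer channel
  writer optional, float32 -> float32: reader height maps from writer height
  no writer field matches reader rating
  writer field attrs has no reader counterpart
  writer field checksum has no reader counterpart
  breaking: (rating, R1)
  => 1 violation(s): backward is BREAKING for Shipment
forward for Shipment (reader v1, writer v2):
  writer optional, Priority -> Priority: reader channel maps from writer channel
  no writer field matches reader attrs
  no writer field matches reader checksum
  writer optional, float32 -> float32: reader height maps from writer height
  writer field rating has no reader counterpart
  breaking: (attrs, R1)
  breaking: (channel, R1)
  => 2 violation(s): forward is BREAKING for Shipment

backward: BREAKING [(rating, R1)]; forward: BREAKING [(attrs, R1), (channel, R1)]


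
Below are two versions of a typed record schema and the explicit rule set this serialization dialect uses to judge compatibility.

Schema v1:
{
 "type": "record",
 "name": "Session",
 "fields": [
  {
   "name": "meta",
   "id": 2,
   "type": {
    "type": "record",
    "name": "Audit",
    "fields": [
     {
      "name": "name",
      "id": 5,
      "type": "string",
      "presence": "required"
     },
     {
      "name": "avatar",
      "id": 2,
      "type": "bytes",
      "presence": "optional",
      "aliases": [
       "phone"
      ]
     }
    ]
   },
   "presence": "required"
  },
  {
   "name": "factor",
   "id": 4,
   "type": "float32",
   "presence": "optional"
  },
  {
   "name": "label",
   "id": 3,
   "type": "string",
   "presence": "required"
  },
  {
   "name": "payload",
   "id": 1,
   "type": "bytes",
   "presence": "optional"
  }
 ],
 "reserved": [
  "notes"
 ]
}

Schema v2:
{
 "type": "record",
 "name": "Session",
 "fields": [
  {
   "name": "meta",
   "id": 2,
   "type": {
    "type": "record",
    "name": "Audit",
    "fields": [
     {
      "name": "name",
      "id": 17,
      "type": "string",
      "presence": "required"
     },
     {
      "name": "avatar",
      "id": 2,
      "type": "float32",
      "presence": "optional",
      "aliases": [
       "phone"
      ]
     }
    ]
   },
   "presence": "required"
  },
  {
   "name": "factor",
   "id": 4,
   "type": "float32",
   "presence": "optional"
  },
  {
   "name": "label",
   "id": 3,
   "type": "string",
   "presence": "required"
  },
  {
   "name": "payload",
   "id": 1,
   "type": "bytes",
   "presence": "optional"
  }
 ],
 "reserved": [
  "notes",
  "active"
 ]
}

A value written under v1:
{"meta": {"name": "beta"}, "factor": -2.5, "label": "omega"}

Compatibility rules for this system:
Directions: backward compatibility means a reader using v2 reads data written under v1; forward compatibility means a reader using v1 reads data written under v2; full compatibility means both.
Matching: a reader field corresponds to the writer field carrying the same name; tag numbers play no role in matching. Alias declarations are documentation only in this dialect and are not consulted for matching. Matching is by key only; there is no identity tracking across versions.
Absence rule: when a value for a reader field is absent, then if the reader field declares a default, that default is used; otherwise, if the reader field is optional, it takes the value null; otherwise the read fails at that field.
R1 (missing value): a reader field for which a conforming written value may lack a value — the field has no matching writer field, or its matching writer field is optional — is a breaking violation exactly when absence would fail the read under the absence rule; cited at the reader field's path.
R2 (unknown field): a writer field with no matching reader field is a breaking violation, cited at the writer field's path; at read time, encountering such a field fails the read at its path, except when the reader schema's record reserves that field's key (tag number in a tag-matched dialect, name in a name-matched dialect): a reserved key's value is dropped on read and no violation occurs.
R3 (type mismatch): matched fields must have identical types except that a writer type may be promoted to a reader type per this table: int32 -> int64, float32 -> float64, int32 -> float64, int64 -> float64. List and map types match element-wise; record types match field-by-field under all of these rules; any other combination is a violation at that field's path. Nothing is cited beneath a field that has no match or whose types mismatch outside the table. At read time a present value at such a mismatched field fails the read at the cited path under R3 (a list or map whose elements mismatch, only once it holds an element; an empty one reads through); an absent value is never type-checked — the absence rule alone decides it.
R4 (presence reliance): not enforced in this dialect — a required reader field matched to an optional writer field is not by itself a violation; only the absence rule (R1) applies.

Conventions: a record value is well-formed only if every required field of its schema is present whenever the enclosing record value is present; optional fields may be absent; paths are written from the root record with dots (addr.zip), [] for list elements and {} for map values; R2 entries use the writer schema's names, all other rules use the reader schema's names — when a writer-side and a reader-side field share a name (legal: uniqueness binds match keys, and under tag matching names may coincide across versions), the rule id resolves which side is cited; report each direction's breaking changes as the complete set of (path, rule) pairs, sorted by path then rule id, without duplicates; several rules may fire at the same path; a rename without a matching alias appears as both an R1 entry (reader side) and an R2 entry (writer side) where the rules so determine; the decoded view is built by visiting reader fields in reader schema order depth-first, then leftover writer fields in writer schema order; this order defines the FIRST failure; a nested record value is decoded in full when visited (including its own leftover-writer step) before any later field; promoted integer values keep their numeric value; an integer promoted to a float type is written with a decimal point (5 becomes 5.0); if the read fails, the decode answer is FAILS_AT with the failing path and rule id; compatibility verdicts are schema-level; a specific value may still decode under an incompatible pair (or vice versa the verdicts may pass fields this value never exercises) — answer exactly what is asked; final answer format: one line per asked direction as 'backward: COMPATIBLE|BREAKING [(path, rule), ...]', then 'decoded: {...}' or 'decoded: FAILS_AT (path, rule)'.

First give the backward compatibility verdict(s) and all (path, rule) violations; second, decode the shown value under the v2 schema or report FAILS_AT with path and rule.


backward: BREAKING [(meta.avatar, R3)]; decoded: {"meta": {"name": "beta", "avatar": null}, "factor": -2.5, "label": "omega", "payload": null}

in Session below, arrows point writer -> reader
backward pass over Session, reader schema v2, writer schema v1:
  meta <- meta (Audit -> Audit, writer required)
  factor <- factor (float32 -> float32, writer optional)
  label <- label (string -> string, writer required)
  payload <- payload (bytes -> bytes, writer optional)
  meta.name <- meta.name (string -> string, writer required)
  meta.avatar <- meta.avatar (bytes -> float32, writer optional)
  breaking: (meta.avatar, R3)
  backward on Session therefore BREAKING (1)
decode walk for Session under reader schema v2:
  meta.name := "beta"
  meta.avatar := null (missing; optional => null)
  factor := -2.5
  label := "omega"
  payload := null (missing; optional => null)
  => decoded: {"meta": {"name": "beta", "avatar": null}, "factor": -2.5, "label": "omega", "payload": null}
ruling out the remaining Session differences:
  field name in record Audit: tag 5 changed to 17 -> no rule fires on it in Session's dialect; the asked verdict holds
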